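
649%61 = 39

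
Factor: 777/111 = 7^1  =  7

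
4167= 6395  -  2228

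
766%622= 144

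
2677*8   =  21416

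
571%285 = 1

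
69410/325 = 213 + 37/65 = 213.57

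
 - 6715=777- 7492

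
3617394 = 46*78639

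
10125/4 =10125/4 = 2531.25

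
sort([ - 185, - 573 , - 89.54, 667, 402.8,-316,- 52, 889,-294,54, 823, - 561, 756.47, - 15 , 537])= [ - 573, - 561, - 316 , - 294, - 185, - 89.54, - 52, - 15,54,402.8, 537  ,  667,756.47,823,889] 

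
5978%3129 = 2849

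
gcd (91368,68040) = 1944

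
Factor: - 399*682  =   - 272118= - 2^1*3^1 * 7^1*11^1*19^1*31^1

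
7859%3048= 1763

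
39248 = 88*446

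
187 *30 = 5610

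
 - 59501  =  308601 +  - 368102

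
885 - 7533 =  - 6648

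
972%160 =12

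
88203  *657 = 57949371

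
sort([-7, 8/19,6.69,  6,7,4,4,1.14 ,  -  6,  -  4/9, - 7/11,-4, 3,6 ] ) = [  -  7,  -  6,- 4,  -  7/11,  -  4/9 , 8/19,  1.14,3, 4,4, 6, 6 , 6.69,  7]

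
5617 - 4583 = 1034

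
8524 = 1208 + 7316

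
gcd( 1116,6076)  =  124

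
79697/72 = 1106 +65/72  =  1106.90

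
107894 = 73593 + 34301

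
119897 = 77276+42621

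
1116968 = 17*65704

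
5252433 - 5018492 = 233941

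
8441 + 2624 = 11065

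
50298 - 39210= 11088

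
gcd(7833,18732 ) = 21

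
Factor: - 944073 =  - 3^2*13^1*  8069^1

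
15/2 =15/2 = 7.50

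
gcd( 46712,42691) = 1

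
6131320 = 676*9070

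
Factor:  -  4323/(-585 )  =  1441/195 =3^( -1)*5^( - 1 ) * 11^1 * 13^( - 1 )*131^1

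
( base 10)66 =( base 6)150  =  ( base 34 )1w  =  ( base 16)42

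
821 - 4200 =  - 3379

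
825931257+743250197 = 1569181454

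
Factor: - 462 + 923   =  461= 461^1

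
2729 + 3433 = 6162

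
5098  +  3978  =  9076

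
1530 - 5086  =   - 3556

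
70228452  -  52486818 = 17741634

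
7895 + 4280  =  12175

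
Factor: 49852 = 2^2*11^2 * 103^1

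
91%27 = 10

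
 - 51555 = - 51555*1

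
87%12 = 3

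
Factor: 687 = 3^1*229^1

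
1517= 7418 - 5901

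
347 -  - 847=1194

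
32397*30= 971910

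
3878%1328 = 1222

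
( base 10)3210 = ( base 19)8gi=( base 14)1254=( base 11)2459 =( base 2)110010001010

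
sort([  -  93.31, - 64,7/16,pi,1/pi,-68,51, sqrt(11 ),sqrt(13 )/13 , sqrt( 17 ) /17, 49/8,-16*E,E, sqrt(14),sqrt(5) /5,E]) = [ - 93.31, - 68,-64,-16*E,sqrt(17) /17, sqrt (13 )/13, 1/pi,7/16, sqrt( 5) /5, E,E,  pi,sqrt(11), sqrt( 14 ),49/8,51] 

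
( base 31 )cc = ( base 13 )237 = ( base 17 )15a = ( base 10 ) 384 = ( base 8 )600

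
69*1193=82317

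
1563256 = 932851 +630405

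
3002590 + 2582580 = 5585170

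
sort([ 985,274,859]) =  [274,  859, 985 ]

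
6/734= 3/367 = 0.01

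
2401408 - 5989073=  - 3587665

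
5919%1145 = 194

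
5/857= 5/857= 0.01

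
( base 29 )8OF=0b1110100001111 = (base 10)7439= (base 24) cln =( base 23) E1A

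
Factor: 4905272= 2^3*103^1 * 5953^1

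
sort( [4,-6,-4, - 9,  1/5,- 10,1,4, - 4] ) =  [ - 10,-9,-6,-4, - 4,1/5,1,4, 4 ] 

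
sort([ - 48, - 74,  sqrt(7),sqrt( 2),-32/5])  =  [ - 74,-48 , - 32/5,sqrt(  2), sqrt (7 )] 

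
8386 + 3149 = 11535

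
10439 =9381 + 1058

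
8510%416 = 190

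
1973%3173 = 1973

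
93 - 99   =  -6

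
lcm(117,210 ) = 8190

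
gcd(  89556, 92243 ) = 1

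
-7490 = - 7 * 1070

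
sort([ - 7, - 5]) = [ - 7, - 5] 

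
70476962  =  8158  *8639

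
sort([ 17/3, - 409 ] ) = [ - 409, 17/3 ]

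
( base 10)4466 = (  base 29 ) 590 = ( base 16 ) 1172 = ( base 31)4K2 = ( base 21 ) a2e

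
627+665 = 1292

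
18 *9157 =164826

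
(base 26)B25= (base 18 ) 1525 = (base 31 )7om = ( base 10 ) 7493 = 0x1D45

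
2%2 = 0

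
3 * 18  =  54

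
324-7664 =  - 7340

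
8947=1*8947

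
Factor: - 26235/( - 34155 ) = 53/69 = 3^( - 1 )*23^ ( - 1 ) * 53^1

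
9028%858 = 448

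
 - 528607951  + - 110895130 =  - 639503081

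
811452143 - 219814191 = 591637952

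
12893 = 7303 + 5590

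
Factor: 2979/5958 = 2^( - 1) = 1/2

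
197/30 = 197/30=6.57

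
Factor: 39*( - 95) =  - 3^1*5^1 *13^1*19^1 = - 3705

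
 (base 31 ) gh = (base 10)513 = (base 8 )1001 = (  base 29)hk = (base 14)289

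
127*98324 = 12487148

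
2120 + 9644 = 11764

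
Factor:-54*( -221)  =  11934  =  2^1*3^3*13^1*17^1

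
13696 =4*3424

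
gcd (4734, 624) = 6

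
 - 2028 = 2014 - 4042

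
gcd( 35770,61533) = 1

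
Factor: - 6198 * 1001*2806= - 17408979588 = -  2^2 *3^1*7^1*11^1*13^1*23^1* 61^1*1033^1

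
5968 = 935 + 5033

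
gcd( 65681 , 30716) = 7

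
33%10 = 3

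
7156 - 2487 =4669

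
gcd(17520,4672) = 1168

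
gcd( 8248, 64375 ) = 1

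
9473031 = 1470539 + 8002492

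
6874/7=982 = 982.00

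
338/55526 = 169/27763 = 0.01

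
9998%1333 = 667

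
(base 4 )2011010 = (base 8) 20504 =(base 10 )8516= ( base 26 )CFE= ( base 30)9dq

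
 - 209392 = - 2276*92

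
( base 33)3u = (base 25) 54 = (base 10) 129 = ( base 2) 10000001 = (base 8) 201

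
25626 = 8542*3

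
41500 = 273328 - 231828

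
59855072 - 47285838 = 12569234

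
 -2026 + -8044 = -10070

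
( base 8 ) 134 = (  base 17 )57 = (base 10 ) 92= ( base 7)161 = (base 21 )48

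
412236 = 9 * 45804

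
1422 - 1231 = 191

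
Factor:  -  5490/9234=  -  305/513 = -3^( - 3 )*5^1 *19^( -1)*61^1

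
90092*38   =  3423496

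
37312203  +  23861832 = 61174035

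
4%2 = 0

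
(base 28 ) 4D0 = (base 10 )3500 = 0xDAC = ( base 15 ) 1085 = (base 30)3QK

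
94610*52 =4919720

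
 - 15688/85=-185 + 37/85 = - 184.56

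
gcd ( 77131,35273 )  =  1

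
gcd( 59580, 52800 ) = 60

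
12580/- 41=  -12580/41=-  306.83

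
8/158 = 4/79=0.05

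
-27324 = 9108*(-3 )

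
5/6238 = 5/6238=0.00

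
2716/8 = 339 + 1/2 = 339.50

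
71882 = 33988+37894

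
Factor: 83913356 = 2^2*29^1*723391^1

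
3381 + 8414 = 11795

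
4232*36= 152352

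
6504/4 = 1626  =  1626.00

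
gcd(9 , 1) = 1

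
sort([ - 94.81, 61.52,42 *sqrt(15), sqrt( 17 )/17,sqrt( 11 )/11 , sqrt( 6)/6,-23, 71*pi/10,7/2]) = [ - 94.81 , - 23,sqrt(17)/17, sqrt(11)/11,sqrt ( 6 )/6,7/2, 71*pi/10, 61.52, 42*sqrt( 15)]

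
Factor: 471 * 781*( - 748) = -2^2* 3^1*11^2* 17^1*71^1*157^1 = - 275152548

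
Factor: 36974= 2^1*7^1*19^1  *  139^1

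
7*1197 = 8379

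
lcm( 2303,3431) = 168119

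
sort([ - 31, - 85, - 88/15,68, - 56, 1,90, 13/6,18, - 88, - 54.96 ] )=[-88, - 85, - 56, - 54.96, -31, - 88/15,1, 13/6,18, 68,90]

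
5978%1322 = 690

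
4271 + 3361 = 7632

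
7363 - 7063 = 300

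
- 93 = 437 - 530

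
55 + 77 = 132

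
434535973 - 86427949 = 348108024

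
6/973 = 6/973 = 0.01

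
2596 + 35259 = 37855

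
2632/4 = 658=658.00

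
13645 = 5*2729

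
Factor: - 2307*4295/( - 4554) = 2^(-1) * 3^( - 1)*5^1 * 11^( - 1 )*23^(- 1)*769^1*859^1 = 3302855/1518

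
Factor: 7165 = 5^1 * 1433^1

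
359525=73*4925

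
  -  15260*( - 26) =396760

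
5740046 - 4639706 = 1100340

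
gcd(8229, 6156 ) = 3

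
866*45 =38970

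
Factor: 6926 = 2^1  *3463^1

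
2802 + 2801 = 5603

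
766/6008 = 383/3004 =0.13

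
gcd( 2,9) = 1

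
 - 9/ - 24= 3/8 = 0.38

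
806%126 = 50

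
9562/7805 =1366/1115 = 1.23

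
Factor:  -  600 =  - 2^3*3^1*5^2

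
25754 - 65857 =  - 40103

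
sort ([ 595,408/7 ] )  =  [ 408/7 , 595] 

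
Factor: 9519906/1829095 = 2^1 * 3^1 * 5^(  -  1 ) * 11^1 * 37^(  -  1 )*9887^(-1) *144241^1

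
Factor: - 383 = -383^1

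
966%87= 9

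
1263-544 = 719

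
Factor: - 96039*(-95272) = 2^3*3^3*3557^1*11909^1= 9149827608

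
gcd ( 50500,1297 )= 1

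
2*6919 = 13838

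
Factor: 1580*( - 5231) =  - 8264980 = - 2^2*5^1 *79^1 * 5231^1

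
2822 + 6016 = 8838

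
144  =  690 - 546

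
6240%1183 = 325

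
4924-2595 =2329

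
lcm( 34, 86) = 1462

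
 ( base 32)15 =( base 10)37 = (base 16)25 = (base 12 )31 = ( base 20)1H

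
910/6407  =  910/6407= 0.14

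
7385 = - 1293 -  - 8678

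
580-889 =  - 309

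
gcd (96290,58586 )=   2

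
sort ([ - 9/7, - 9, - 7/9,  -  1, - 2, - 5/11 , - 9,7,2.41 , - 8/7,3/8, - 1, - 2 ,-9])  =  [ - 9  ,-9, - 9,-2, - 2, - 9/7,-8/7, - 1, - 1, - 7/9, - 5/11,3/8,2.41,7]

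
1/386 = 1/386 = 0.00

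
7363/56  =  7363/56 = 131.48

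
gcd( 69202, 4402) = 2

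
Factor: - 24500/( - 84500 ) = 7^2*13^( - 2 )   =  49/169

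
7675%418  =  151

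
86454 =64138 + 22316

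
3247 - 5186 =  - 1939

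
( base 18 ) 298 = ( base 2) 1100110010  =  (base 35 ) ND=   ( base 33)oq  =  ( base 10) 818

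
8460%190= 100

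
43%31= 12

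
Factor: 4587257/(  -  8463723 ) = - 3^(-1 )*137^( - 1 )*269^1*17053^1 * 20593^( - 1)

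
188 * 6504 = 1222752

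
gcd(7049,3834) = 1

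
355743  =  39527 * 9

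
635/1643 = 635/1643 =0.39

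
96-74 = 22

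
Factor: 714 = 2^1*3^1 * 7^1*17^1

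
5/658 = 5/658 = 0.01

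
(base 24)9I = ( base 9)280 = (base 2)11101010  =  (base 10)234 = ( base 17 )DD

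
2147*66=141702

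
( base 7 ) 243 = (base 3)11210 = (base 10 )129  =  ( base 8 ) 201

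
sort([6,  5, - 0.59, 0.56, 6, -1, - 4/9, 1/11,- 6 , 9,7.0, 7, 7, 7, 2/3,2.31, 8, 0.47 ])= [- 6 ,  -  1, - 0.59, - 4/9, 1/11, 0.47, 0.56, 2/3, 2.31,5,6,  6, 7.0, 7,  7, 7, 8,9]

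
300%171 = 129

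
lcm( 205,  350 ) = 14350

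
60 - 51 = 9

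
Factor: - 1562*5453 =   -  8517586  =  -2^1*7^1*11^1*19^1*41^1*71^1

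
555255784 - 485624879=69630905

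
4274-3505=769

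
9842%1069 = 221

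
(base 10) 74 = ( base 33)28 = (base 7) 134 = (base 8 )112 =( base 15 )4e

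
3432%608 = 392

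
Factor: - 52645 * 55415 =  - 5^2*10529^1*11083^1  =  -2917322675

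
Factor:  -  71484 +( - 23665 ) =-95149 = - 17^1*29^1*193^1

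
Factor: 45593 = 127^1*359^1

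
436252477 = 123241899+313010578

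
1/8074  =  1/8074 = 0.00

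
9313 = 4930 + 4383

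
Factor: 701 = 701^1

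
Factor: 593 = 593^1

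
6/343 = 6/343 =0.02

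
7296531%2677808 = 1940915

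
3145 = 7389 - 4244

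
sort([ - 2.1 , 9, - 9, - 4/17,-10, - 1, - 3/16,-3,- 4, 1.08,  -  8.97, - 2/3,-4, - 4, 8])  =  [ - 10, - 9,  -  8.97, - 4, - 4,-4, - 3 , - 2.1, - 1,  -  2/3, - 4/17, - 3/16, 1.08, 8, 9 ]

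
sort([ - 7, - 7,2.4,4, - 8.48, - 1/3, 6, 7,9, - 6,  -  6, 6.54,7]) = [ - 8.48, - 7, - 7, - 6, - 6, - 1/3,2.4,4, 6,  6.54 , 7, 7, 9]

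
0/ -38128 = 0/1  =  - 0.00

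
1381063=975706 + 405357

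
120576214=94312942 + 26263272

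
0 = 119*0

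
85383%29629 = 26125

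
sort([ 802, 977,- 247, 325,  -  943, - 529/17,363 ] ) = [-943, - 247, - 529/17, 325, 363 , 802,  977 ]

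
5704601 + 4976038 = 10680639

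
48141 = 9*5349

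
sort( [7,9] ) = [ 7,9 ]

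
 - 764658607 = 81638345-846296952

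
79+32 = 111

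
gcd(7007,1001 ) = 1001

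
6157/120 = 51 + 37/120= 51.31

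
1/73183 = 1/73183 = 0.00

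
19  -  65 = -46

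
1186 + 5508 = 6694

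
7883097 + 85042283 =92925380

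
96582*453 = 43751646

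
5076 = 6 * 846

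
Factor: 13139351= 17^1*772903^1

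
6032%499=44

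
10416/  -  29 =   -  10416/29 = -359.17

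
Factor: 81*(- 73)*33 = -195129 =-3^5*11^1*73^1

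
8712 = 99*88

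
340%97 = 49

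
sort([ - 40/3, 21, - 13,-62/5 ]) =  [-40/3,-13,-62/5,21]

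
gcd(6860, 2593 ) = 1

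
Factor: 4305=3^1*5^1*7^1*41^1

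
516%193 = 130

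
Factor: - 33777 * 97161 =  - 3^6*139^2*233^1 = - 3281807097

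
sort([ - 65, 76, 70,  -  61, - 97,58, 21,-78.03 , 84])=[ - 97, - 78.03 , - 65, - 61, 21, 58,70 , 76, 84 ]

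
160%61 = 38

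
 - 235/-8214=235/8214 = 0.03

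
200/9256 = 25/1157 = 0.02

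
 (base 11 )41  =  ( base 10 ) 45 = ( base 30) 1f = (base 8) 55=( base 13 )36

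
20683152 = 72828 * 284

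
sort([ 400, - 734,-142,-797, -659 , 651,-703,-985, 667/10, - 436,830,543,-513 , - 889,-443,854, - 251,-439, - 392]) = [-985 , - 889, - 797, - 734, - 703,-659,-513,-443 ,-439,  -  436, - 392,-251,- 142,  667/10, 400,  543, 651,  830,854 ] 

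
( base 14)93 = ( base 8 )201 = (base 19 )6f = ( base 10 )129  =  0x81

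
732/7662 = 122/1277 = 0.10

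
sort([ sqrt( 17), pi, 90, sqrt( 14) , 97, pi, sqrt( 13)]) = [ pi , pi,sqrt( 13 ), sqrt(14),  sqrt( 17), 90,97]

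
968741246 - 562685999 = 406055247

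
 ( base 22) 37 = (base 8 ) 111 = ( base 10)73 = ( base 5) 243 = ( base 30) 2D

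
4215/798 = 1405/266=5.28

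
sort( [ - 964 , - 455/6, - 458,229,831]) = [ - 964, - 458, - 455/6,229, 831 ] 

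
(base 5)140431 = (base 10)5741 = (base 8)13155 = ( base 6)42325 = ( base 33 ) 58W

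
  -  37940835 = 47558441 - 85499276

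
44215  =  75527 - 31312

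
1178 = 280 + 898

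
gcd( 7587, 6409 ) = 1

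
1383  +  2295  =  3678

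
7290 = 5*1458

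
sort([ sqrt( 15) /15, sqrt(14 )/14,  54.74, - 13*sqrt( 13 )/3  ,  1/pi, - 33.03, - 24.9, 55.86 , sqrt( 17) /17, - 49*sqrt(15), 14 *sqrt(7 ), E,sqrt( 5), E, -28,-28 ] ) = [ - 49*sqrt(15), - 33.03, - 28,-28, - 24.9, - 13 *sqrt(13 ) /3, sqrt( 17)/17, sqrt(15)/15,sqrt( 14)/14,1/pi,sqrt( 5),  E,E,14*sqrt( 7 ),54.74,55.86] 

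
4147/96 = 4147/96 = 43.20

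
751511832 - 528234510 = 223277322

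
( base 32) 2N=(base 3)10020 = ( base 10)87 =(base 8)127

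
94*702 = 65988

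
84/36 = 2 + 1/3 =2.33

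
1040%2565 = 1040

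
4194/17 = 4194/17 = 246.71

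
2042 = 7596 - 5554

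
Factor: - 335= -5^1*67^1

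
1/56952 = 1/56952= 0.00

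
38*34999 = 1329962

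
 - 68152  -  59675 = -127827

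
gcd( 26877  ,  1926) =3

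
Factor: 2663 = 2663^1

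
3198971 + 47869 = 3246840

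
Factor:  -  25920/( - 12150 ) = 32/15 = 2^5*3^( - 1 ) * 5^ ( - 1 )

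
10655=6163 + 4492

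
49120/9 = 5457 + 7/9  =  5457.78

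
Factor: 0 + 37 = 37 = 37^1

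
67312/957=67312/957 = 70.34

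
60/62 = 30/31 =0.97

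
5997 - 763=5234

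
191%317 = 191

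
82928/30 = 2764 + 4/15 = 2764.27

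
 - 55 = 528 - 583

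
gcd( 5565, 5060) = 5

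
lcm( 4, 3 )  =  12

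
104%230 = 104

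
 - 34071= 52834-86905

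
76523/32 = 76523/32 =2391.34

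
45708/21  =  2176 + 4/7=2176.57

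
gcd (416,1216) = 32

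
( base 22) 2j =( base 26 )2b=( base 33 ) 1u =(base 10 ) 63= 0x3f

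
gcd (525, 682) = 1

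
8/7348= 2/1837 = 0.00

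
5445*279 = 1519155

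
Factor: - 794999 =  - 794999^1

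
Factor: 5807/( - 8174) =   -  2^ ( - 1 ) * 61^( - 1)*67^ ( - 1)*5807^1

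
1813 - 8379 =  - 6566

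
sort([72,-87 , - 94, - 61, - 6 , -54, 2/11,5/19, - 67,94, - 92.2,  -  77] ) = [-94, - 92.2, - 87, - 77, - 67, - 61, - 54, - 6,2/11, 5/19,72,94]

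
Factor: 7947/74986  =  2^( - 1)*3^2*883^1*37493^ ( - 1) 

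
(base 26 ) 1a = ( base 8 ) 44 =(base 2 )100100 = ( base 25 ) 1B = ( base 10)36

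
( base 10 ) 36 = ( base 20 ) 1g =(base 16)24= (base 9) 40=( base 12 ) 30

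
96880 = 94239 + 2641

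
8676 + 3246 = 11922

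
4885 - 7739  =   - 2854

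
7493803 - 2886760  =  4607043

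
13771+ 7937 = 21708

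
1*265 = 265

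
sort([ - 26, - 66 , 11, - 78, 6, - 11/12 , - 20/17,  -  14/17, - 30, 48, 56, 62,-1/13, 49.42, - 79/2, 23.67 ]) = [ - 78, - 66, - 79/2,-30, - 26, - 20/17, - 11/12 ,  -  14/17,-1/13,6, 11,23.67,48, 49.42, 56, 62]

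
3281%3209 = 72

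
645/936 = 215/312=0.69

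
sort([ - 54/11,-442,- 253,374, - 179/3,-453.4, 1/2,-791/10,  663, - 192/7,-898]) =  [-898,-453.4,-442, - 253, - 791/10, - 179/3, -192/7, - 54/11, 1/2,374,663] 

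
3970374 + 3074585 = 7044959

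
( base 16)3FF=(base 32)VV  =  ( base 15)483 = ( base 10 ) 1023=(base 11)850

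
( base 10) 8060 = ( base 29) 9GR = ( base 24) DNK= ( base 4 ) 1331330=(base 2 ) 1111101111100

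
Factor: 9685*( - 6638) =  - 64289030 = - 2^1 *5^1*13^1*149^1*3319^1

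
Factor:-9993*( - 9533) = 3^1*3331^1*9533^1 = 95263269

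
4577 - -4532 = 9109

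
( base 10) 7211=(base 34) 683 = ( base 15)220B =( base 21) g78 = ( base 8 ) 16053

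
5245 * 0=0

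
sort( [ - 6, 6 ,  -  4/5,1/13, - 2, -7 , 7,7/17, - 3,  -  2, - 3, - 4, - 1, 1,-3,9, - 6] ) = [-7, - 6, - 6,- 4, - 3, - 3 , - 3, - 2, - 2, - 1, - 4/5, 1/13, 7/17,  1, 6, 7,9]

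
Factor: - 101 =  - 101^1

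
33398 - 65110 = - 31712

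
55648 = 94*592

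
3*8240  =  24720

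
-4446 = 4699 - 9145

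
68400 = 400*171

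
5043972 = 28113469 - 23069497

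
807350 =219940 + 587410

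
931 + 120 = 1051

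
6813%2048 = 669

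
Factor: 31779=3^3* 11^1 * 107^1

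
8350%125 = 100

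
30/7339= 30/7339 = 0.00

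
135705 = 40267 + 95438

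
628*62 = 38936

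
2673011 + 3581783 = 6254794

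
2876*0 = 0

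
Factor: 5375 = 5^3*43^1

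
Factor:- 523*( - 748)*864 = 2^7*3^3*11^1*17^1*523^1 =338000256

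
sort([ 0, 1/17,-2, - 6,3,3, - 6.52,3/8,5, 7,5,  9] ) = [-6.52, - 6, - 2,0,1/17,3/8,3,3, 5, 5,7, 9] 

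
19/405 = 19/405=0.05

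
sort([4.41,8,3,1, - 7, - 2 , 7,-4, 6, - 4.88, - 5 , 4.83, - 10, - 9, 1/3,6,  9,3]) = [  -  10, - 9,  -  7,-5, - 4.88, - 4, - 2, 1/3, 1,3 , 3 , 4.41, 4.83, 6,6, 7 , 8, 9 ]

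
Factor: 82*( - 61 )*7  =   - 2^1 * 7^1*41^1 * 61^1 = - 35014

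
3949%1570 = 809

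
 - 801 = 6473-7274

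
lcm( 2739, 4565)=13695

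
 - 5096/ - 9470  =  2548/4735 = 0.54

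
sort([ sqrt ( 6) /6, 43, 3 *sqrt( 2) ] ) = [sqrt( 6)/6, 3*sqrt(2), 43]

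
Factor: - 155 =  - 5^1*31^1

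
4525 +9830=14355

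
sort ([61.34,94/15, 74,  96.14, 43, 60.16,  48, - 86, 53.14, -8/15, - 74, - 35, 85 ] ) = [ - 86, - 74, - 35, - 8/15,  94/15,43, 48,  53.14 , 60.16 , 61.34,74,85,  96.14]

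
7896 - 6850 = 1046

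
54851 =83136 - 28285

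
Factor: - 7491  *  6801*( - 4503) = 229411148373 = 3^3*11^1 * 19^1*79^1*227^1*2267^1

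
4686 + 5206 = 9892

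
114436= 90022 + 24414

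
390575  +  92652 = 483227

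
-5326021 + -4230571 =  - 9556592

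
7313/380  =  7313/380 = 19.24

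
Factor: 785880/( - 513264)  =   - 885/578 = -2^(- 1)*3^1*5^1*17^(- 2) *59^1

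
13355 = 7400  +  5955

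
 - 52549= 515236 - 567785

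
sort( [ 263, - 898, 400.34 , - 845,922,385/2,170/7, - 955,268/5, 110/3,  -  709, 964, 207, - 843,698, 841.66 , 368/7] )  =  [-955,-898,-845,-843, - 709,170/7,  110/3 , 368/7,268/5,385/2, 207,263,400.34, 698,841.66, 922,964 ] 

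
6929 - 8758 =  - 1829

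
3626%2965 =661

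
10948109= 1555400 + 9392709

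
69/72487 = 69/72487 = 0.00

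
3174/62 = 1587/31 = 51.19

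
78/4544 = 39/2272 = 0.02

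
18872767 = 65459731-46586964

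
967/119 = 967/119  =  8.13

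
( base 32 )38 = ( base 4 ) 1220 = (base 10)104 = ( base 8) 150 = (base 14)76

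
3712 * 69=256128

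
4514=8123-3609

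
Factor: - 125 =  - 5^3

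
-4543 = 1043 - 5586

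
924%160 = 124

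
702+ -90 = 612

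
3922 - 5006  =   - 1084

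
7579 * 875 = 6631625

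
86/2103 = 86/2103 = 0.04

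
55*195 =10725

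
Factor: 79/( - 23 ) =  - 23^( - 1)*79^1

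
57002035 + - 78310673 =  - 21308638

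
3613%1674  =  265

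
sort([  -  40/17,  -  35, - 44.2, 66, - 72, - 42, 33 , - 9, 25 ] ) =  [ - 72, - 44.2, - 42, - 35, - 9, - 40/17, 25,33,66 ] 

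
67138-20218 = 46920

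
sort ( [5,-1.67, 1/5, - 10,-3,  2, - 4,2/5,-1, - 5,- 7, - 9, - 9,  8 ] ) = [- 10,- 9, - 9, - 7,-5,-4,  -  3 ,-1.67, - 1, 1/5,2/5,2, 5,8 ]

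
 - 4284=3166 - 7450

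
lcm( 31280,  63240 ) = 2909040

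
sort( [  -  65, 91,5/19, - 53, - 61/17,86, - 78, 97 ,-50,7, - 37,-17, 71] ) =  [ - 78,-65, - 53, - 50, - 37, - 17, - 61/17, 5/19,7, 71,  86, 91,  97]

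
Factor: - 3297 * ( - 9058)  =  29864226 = 2^1* 3^1*7^2*157^1  *  647^1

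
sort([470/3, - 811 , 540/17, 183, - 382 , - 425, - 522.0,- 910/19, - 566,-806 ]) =[ - 811, - 806, - 566, - 522.0, - 425, - 382,-910/19, 540/17, 470/3, 183] 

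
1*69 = 69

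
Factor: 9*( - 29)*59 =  - 15399 = -  3^2 * 29^1 * 59^1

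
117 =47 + 70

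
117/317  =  117/317  =  0.37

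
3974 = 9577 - 5603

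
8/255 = 8/255 = 0.03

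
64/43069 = 64/43069 = 0.00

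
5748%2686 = 376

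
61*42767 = 2608787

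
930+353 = 1283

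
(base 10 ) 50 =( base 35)1F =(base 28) 1M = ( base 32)1I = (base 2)110010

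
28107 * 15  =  421605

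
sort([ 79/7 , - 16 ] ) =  [ - 16, 79/7] 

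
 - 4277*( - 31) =132587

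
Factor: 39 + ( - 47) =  - 8 = -2^3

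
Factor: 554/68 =2^( - 1)*17^(-1)*277^1= 277/34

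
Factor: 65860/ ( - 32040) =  - 37/18=- 2^( - 1)*3^( - 2)*37^1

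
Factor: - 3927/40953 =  - 7^1*73^(  -  1) = -7/73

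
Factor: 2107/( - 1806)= - 7/6  =  -2^( - 1 ) * 3^( - 1 )*7^1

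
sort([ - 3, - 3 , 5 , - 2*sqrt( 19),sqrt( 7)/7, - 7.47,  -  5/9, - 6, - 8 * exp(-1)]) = [ -2*sqrt( 19 ), - 7.47, - 6, - 3, - 3, - 8 * exp( - 1), - 5/9,sqrt( 7) /7,5 ] 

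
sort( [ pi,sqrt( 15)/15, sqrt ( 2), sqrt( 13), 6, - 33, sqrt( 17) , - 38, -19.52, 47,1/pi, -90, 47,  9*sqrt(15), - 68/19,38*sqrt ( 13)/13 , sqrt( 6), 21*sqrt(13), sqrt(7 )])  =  [ - 90, - 38, -33, - 19.52, - 68/19, sqrt (15 ) /15,1/pi,sqrt( 2), sqrt( 6 ),sqrt (7 ),pi , sqrt(13),sqrt(17), 6,38*sqrt(13 ) /13  ,  9*sqrt( 15),47, 47,21* sqrt( 13) ] 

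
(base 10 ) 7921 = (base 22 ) g81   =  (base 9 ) 11771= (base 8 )17361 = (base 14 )2c5b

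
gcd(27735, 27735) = 27735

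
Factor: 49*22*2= 2156  =  2^2*7^2*11^1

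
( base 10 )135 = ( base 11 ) 113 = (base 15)90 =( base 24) 5F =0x87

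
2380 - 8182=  - 5802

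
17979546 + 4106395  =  22085941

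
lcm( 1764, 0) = 0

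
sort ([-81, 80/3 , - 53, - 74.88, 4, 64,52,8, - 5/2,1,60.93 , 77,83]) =[-81, - 74.88 , - 53, - 5/2, 1, 4,8,  80/3,52,60.93,64, 77,83]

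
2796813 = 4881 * 573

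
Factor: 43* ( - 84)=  - 2^2*3^1*7^1*43^1=- 3612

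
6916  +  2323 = 9239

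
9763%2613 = 1924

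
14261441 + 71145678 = 85407119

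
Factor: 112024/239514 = 268/573=2^2*3^(  -  1)*67^1*191^( - 1 )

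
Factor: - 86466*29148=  - 2^3 * 3^2 *7^1*347^1*14411^1 =-  2520310968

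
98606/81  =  1217  +  29/81 = 1217.36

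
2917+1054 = 3971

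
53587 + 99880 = 153467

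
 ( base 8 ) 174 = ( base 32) 3S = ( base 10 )124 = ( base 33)3P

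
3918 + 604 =4522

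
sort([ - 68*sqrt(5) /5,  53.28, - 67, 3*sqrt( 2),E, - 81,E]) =[  -  81,-67, - 68*sqrt(5 ) /5,E,E,  3*sqrt(2),53.28]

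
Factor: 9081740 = 2^2*5^1*17^1*26711^1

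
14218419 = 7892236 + 6326183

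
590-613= - 23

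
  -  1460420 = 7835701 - 9296121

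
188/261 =188/261 = 0.72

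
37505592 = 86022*436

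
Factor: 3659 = 3659^1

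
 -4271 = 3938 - 8209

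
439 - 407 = 32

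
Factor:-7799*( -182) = 1419418= 2^1*7^1*11^1*13^1*709^1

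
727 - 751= - 24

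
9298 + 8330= 17628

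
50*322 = 16100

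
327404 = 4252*77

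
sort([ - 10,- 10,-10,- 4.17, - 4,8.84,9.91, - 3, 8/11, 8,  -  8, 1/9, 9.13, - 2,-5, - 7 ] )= [  -  10, - 10, - 10, - 8,-7, - 5, - 4.17, - 4, - 3, -2,1/9, 8/11, 8, 8.84, 9.13,9.91] 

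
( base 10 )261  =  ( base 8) 405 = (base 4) 10011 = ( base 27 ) 9i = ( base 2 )100000101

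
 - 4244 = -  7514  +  3270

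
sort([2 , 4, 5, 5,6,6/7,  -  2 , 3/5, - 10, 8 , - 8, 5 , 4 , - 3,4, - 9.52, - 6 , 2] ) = [  -  10, - 9.52,-8 , - 6, - 3, - 2, 3/5,6/7,2, 2,4, 4 , 4, 5, 5 , 5 , 6, 8] 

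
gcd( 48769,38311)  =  7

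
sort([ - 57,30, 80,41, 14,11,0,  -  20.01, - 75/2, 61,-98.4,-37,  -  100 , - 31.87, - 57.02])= [-100, - 98.4, -57.02,- 57, - 75/2, - 37, - 31.87, - 20.01, 0, 11, 14,30, 41,61, 80 ] 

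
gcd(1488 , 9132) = 12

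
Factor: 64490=2^1*5^1 * 6449^1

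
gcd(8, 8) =8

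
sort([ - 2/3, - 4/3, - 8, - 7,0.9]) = [ - 8, - 7, - 4/3, - 2/3, 0.9 ] 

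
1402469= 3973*353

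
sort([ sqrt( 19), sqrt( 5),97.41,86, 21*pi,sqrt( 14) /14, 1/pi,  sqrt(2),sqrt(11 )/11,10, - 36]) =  [-36 , sqrt( 14) /14,sqrt(11)/11,1/pi, sqrt( 2 ),  sqrt( 5 ), sqrt( 19), 10,21*pi,86,97.41] 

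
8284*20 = 165680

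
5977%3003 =2974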